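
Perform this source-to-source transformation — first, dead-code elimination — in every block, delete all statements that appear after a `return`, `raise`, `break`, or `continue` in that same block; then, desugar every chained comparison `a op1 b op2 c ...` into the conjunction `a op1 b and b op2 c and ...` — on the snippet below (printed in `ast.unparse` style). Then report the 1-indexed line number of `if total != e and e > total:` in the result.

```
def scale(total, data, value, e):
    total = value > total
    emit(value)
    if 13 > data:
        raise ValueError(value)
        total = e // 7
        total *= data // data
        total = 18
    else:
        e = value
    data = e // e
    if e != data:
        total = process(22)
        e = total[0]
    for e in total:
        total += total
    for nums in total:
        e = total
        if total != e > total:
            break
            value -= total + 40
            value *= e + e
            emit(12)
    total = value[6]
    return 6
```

16

Transformed code:
def scale(total, data, value, e):
    total = value > total
    emit(value)
    if 13 > data:
        raise ValueError(value)
    else:
        e = value
    data = e // e
    if e != data:
        total = process(22)
        e = total[0]
    for e in total:
        total += total
    for nums in total:
        e = total
        if total != e and e > total:
            break
    total = value[6]
    return 6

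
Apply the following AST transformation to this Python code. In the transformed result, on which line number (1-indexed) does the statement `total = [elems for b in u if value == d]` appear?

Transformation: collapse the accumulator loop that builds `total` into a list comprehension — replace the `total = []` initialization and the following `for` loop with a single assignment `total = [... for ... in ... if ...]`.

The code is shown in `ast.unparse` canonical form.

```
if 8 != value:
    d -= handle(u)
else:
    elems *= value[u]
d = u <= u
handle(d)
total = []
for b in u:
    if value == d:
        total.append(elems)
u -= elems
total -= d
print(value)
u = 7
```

7

Transformed code:
if 8 != value:
    d -= handle(u)
else:
    elems *= value[u]
d = u <= u
handle(d)
total = [elems for b in u if value == d]
u -= elems
total -= d
print(value)
u = 7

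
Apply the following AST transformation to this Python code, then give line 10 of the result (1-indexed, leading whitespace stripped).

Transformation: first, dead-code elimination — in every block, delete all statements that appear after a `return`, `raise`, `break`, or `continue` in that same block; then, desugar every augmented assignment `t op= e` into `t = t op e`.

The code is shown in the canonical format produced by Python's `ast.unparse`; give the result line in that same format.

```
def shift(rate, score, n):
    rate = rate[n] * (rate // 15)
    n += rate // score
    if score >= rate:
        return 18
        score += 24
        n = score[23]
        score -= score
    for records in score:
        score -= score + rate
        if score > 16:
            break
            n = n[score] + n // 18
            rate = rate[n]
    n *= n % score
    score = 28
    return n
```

n = n * (n % score)

Transformed code:
def shift(rate, score, n):
    rate = rate[n] * (rate // 15)
    n = n + rate // score
    if score >= rate:
        return 18
    for records in score:
        score = score - (score + rate)
        if score > 16:
            break
    n = n * (n % score)
    score = 28
    return n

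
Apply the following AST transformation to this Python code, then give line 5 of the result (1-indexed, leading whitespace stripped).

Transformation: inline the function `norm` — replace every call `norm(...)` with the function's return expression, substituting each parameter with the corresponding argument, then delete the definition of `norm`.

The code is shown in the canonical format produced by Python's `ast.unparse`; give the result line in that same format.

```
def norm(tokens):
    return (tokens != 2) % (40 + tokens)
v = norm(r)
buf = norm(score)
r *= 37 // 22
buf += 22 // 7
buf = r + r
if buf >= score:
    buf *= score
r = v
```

buf = r + r

Transformed code:
v = (r != 2) % (40 + r)
buf = (score != 2) % (40 + score)
r *= 37 // 22
buf += 22 // 7
buf = r + r
if buf >= score:
    buf *= score
r = v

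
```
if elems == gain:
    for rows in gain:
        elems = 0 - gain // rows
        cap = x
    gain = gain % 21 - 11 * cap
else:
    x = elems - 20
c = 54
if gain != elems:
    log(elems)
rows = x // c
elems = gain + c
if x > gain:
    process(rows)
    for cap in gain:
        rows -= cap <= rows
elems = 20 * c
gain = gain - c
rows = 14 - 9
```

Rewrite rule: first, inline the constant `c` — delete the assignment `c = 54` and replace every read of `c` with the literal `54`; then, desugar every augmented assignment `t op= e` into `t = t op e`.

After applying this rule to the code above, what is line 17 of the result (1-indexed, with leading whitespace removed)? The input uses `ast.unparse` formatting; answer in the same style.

gain = gain - 54

Transformed code:
if elems == gain:
    for rows in gain:
        elems = 0 - gain // rows
        cap = x
    gain = gain % 21 - 11 * cap
else:
    x = elems - 20
if gain != elems:
    log(elems)
rows = x // 54
elems = gain + 54
if x > gain:
    process(rows)
    for cap in gain:
        rows = rows - (cap <= rows)
elems = 20 * 54
gain = gain - 54
rows = 14 - 9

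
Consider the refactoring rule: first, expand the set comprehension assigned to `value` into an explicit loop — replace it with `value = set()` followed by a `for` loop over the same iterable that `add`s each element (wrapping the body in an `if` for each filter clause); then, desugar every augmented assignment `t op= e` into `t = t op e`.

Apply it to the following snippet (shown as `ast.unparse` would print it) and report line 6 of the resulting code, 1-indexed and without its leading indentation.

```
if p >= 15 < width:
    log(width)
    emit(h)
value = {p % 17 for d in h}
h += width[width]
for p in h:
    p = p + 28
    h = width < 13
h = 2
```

value.add(p % 17)

Transformed code:
if p >= 15 < width:
    log(width)
    emit(h)
value = set()
for d in h:
    value.add(p % 17)
h = h + width[width]
for p in h:
    p = p + 28
    h = width < 13
h = 2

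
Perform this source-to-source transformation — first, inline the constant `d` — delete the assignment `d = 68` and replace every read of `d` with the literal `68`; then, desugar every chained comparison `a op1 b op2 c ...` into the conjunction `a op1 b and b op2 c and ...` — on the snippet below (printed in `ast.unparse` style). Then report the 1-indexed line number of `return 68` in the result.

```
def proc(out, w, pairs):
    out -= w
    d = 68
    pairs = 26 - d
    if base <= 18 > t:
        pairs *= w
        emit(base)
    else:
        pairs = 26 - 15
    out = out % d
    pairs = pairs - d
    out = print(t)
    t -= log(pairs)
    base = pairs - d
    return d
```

14

Transformed code:
def proc(out, w, pairs):
    out -= w
    pairs = 26 - 68
    if base <= 18 and 18 > t:
        pairs *= w
        emit(base)
    else:
        pairs = 26 - 15
    out = out % 68
    pairs = pairs - 68
    out = print(t)
    t -= log(pairs)
    base = pairs - 68
    return 68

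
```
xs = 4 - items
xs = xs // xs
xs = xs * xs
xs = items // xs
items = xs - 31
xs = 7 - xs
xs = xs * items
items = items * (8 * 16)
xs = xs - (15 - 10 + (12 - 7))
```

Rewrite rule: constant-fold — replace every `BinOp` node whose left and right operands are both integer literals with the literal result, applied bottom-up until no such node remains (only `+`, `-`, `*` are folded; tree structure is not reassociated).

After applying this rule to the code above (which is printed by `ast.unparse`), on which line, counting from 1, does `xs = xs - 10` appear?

9

Transformed code:
xs = 4 - items
xs = xs // xs
xs = xs * xs
xs = items // xs
items = xs - 31
xs = 7 - xs
xs = xs * items
items = items * 128
xs = xs - 10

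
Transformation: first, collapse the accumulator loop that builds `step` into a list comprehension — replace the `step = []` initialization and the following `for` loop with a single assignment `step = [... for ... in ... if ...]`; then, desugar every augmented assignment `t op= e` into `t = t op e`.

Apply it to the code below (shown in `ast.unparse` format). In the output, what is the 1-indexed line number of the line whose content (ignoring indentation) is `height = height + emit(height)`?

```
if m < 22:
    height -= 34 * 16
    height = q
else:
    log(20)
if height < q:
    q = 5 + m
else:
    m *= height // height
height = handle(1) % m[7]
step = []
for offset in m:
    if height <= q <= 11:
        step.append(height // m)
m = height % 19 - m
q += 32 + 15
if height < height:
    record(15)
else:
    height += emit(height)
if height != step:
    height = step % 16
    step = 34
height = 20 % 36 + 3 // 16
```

Transformed code:
if m < 22:
    height = height - 34 * 16
    height = q
else:
    log(20)
if height < q:
    q = 5 + m
else:
    m = m * (height // height)
height = handle(1) % m[7]
step = [height // m for offset in m if height <= q <= 11]
m = height % 19 - m
q = q + (32 + 15)
if height < height:
    record(15)
else:
    height = height + emit(height)
if height != step:
    height = step % 16
    step = 34
height = 20 % 36 + 3 // 16

17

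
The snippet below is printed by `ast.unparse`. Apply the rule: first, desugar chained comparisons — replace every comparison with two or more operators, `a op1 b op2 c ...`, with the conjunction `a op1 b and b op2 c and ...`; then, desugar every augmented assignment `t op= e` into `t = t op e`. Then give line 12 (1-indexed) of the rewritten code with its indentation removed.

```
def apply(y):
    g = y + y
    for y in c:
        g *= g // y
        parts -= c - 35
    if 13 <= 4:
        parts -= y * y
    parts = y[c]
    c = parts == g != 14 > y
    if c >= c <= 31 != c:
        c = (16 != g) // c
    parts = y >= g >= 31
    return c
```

parts = y >= g and g >= 31

Transformed code:
def apply(y):
    g = y + y
    for y in c:
        g = g * (g // y)
        parts = parts - (c - 35)
    if 13 <= 4:
        parts = parts - y * y
    parts = y[c]
    c = parts == g and g != 14 and (14 > y)
    if c >= c and c <= 31 and (31 != c):
        c = (16 != g) // c
    parts = y >= g and g >= 31
    return c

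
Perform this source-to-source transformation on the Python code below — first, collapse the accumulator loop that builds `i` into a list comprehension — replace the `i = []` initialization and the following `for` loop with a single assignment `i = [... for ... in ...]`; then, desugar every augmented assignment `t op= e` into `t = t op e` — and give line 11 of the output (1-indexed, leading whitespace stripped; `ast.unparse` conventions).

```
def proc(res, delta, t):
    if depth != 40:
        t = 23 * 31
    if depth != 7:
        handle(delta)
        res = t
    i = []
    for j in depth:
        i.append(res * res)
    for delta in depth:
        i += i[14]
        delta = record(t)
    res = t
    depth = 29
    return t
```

Transformed code:
def proc(res, delta, t):
    if depth != 40:
        t = 23 * 31
    if depth != 7:
        handle(delta)
        res = t
    i = [res * res for j in depth]
    for delta in depth:
        i = i + i[14]
        delta = record(t)
    res = t
    depth = 29
    return t

res = t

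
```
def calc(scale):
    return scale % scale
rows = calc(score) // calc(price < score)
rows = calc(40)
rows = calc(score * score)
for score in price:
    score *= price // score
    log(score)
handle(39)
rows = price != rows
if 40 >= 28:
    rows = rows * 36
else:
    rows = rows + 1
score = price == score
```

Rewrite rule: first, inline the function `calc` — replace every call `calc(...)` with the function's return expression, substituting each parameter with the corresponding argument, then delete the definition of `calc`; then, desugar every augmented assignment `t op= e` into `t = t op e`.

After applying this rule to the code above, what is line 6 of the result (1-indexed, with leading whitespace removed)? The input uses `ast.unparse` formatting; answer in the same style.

Transformed code:
rows = score % score // ((price < score) % (price < score))
rows = 40 % 40
rows = score * score % (score * score)
for score in price:
    score = score * (price // score)
    log(score)
handle(39)
rows = price != rows
if 40 >= 28:
    rows = rows * 36
else:
    rows = rows + 1
score = price == score

log(score)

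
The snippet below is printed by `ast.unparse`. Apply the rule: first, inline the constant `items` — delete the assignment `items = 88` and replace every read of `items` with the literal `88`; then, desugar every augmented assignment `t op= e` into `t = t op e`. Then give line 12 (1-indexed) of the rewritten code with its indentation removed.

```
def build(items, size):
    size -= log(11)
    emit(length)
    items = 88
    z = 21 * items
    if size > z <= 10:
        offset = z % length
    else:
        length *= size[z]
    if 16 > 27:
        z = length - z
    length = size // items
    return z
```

Transformed code:
def build(items, size):
    size = size - log(11)
    emit(length)
    z = 21 * 88
    if size > z <= 10:
        offset = z % length
    else:
        length = length * size[z]
    if 16 > 27:
        z = length - z
    length = size // 88
    return z

return z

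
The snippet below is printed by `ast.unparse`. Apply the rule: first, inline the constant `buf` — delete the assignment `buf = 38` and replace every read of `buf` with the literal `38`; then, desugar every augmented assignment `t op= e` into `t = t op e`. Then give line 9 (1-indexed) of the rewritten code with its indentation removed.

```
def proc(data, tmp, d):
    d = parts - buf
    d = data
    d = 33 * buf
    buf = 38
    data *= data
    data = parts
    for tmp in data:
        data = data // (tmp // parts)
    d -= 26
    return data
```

Transformed code:
def proc(data, tmp, d):
    d = parts - 38
    d = data
    d = 33 * 38
    data = data * data
    data = parts
    for tmp in data:
        data = data // (tmp // parts)
    d = d - 26
    return data

d = d - 26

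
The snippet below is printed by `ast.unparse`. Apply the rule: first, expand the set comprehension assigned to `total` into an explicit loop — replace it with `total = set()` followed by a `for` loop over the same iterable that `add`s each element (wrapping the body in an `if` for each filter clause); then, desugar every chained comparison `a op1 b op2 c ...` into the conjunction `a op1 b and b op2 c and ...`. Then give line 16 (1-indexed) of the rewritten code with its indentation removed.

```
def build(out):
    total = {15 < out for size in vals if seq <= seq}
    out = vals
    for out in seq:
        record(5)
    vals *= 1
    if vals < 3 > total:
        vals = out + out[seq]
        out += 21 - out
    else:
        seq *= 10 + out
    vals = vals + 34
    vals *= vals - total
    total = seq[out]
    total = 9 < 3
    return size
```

vals *= vals - total

Transformed code:
def build(out):
    total = set()
    for size in vals:
        if seq <= seq:
            total.add(15 < out)
    out = vals
    for out in seq:
        record(5)
    vals *= 1
    if vals < 3 and 3 > total:
        vals = out + out[seq]
        out += 21 - out
    else:
        seq *= 10 + out
    vals = vals + 34
    vals *= vals - total
    total = seq[out]
    total = 9 < 3
    return size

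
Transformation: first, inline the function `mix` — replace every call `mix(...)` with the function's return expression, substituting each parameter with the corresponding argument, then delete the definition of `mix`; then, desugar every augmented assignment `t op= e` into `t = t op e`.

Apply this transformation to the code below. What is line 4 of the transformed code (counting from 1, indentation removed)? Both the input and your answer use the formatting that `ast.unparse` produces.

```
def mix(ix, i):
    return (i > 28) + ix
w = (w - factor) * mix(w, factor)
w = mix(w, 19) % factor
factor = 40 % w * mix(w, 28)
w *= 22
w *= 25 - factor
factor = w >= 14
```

w = w * 22

Transformed code:
w = (w - factor) * ((factor > 28) + w)
w = ((19 > 28) + w) % factor
factor = 40 % w * ((28 > 28) + w)
w = w * 22
w = w * (25 - factor)
factor = w >= 14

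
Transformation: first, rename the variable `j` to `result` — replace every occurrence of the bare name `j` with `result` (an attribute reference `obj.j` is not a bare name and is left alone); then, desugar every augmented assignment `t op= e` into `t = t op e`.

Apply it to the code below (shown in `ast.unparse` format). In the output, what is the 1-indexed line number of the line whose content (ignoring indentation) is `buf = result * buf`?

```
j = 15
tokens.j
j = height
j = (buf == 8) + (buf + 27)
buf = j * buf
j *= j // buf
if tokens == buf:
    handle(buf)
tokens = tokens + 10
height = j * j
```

Transformed code:
result = 15
tokens.j
result = height
result = (buf == 8) + (buf + 27)
buf = result * buf
result = result * (result // buf)
if tokens == buf:
    handle(buf)
tokens = tokens + 10
height = result * result

5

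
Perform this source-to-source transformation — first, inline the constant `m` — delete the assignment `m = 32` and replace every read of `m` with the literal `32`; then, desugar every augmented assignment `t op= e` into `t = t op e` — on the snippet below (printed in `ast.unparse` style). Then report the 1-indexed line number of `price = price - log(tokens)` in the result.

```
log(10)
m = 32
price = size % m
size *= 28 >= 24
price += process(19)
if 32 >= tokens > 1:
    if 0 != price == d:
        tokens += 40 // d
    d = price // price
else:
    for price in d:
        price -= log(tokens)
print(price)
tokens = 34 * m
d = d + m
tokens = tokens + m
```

11

Transformed code:
log(10)
price = size % 32
size = size * (28 >= 24)
price = price + process(19)
if 32 >= tokens > 1:
    if 0 != price == d:
        tokens = tokens + 40 // d
    d = price // price
else:
    for price in d:
        price = price - log(tokens)
print(price)
tokens = 34 * 32
d = d + 32
tokens = tokens + 32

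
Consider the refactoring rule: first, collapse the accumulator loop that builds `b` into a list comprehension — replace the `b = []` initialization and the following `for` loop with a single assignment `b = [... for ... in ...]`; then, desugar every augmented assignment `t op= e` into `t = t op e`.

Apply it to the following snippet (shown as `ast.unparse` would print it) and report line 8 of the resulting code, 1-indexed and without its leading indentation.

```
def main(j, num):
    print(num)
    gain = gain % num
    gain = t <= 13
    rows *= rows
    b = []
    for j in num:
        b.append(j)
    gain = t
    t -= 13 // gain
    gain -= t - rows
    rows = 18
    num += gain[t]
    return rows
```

t = t - 13 // gain

Transformed code:
def main(j, num):
    print(num)
    gain = gain % num
    gain = t <= 13
    rows = rows * rows
    b = [j for j in num]
    gain = t
    t = t - 13 // gain
    gain = gain - (t - rows)
    rows = 18
    num = num + gain[t]
    return rows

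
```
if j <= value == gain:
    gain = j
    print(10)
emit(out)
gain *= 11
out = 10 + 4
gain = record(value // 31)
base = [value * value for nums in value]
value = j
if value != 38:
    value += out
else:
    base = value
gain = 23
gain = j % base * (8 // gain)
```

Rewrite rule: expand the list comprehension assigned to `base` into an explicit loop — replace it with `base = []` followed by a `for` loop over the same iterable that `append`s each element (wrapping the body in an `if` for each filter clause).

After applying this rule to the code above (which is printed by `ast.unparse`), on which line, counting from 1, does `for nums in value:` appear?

Transformed code:
if j <= value == gain:
    gain = j
    print(10)
emit(out)
gain *= 11
out = 10 + 4
gain = record(value // 31)
base = []
for nums in value:
    base.append(value * value)
value = j
if value != 38:
    value += out
else:
    base = value
gain = 23
gain = j % base * (8 // gain)

9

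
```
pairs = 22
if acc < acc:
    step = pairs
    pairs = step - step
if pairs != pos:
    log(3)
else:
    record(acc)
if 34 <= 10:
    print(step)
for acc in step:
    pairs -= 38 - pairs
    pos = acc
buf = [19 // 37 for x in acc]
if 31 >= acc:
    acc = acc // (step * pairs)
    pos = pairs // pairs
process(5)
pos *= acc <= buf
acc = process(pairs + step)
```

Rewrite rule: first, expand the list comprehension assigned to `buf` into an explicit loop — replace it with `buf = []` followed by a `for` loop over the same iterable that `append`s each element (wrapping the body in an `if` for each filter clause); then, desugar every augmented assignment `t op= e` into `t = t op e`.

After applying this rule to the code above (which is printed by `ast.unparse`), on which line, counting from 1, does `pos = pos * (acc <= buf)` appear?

21

Transformed code:
pairs = 22
if acc < acc:
    step = pairs
    pairs = step - step
if pairs != pos:
    log(3)
else:
    record(acc)
if 34 <= 10:
    print(step)
for acc in step:
    pairs = pairs - (38 - pairs)
    pos = acc
buf = []
for x in acc:
    buf.append(19 // 37)
if 31 >= acc:
    acc = acc // (step * pairs)
    pos = pairs // pairs
process(5)
pos = pos * (acc <= buf)
acc = process(pairs + step)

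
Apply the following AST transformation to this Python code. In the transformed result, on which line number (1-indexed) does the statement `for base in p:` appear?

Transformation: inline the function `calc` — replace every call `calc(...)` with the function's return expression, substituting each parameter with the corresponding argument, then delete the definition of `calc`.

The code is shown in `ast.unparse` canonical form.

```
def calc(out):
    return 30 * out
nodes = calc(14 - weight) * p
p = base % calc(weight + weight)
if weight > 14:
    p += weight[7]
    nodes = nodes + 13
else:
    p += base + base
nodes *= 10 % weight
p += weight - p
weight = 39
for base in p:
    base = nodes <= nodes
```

11

Transformed code:
nodes = 30 * (14 - weight) * p
p = base % (30 * (weight + weight))
if weight > 14:
    p += weight[7]
    nodes = nodes + 13
else:
    p += base + base
nodes *= 10 % weight
p += weight - p
weight = 39
for base in p:
    base = nodes <= nodes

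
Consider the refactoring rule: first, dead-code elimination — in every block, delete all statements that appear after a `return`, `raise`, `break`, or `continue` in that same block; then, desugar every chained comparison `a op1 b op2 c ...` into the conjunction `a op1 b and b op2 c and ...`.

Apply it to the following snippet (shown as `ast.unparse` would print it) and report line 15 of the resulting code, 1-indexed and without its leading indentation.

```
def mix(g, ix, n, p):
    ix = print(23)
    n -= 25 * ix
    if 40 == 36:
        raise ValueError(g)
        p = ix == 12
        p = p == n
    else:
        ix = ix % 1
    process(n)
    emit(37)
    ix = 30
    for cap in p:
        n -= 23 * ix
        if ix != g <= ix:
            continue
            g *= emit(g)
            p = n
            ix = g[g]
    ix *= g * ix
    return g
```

Transformed code:
def mix(g, ix, n, p):
    ix = print(23)
    n -= 25 * ix
    if 40 == 36:
        raise ValueError(g)
    else:
        ix = ix % 1
    process(n)
    emit(37)
    ix = 30
    for cap in p:
        n -= 23 * ix
        if ix != g and g <= ix:
            continue
    ix *= g * ix
    return g

ix *= g * ix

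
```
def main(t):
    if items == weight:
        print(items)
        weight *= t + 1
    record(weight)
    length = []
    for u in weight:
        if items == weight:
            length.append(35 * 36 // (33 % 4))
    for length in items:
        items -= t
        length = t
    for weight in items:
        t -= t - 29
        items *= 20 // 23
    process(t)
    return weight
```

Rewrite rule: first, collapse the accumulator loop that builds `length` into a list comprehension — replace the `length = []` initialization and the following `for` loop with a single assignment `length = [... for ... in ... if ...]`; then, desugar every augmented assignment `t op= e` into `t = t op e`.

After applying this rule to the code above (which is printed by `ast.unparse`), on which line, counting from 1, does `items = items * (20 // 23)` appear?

Transformed code:
def main(t):
    if items == weight:
        print(items)
        weight = weight * (t + 1)
    record(weight)
    length = [35 * 36 // (33 % 4) for u in weight if items == weight]
    for length in items:
        items = items - t
        length = t
    for weight in items:
        t = t - (t - 29)
        items = items * (20 // 23)
    process(t)
    return weight

12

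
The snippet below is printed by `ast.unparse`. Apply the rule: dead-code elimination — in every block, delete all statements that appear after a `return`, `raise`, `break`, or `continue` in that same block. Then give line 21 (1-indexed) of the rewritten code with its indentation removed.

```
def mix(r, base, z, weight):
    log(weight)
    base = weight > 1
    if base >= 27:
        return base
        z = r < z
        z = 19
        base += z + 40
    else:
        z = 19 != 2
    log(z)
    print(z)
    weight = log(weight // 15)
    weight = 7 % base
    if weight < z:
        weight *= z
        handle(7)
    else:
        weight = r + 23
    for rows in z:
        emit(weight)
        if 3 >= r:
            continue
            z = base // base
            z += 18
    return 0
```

Transformed code:
def mix(r, base, z, weight):
    log(weight)
    base = weight > 1
    if base >= 27:
        return base
    else:
        z = 19 != 2
    log(z)
    print(z)
    weight = log(weight // 15)
    weight = 7 % base
    if weight < z:
        weight *= z
        handle(7)
    else:
        weight = r + 23
    for rows in z:
        emit(weight)
        if 3 >= r:
            continue
    return 0

return 0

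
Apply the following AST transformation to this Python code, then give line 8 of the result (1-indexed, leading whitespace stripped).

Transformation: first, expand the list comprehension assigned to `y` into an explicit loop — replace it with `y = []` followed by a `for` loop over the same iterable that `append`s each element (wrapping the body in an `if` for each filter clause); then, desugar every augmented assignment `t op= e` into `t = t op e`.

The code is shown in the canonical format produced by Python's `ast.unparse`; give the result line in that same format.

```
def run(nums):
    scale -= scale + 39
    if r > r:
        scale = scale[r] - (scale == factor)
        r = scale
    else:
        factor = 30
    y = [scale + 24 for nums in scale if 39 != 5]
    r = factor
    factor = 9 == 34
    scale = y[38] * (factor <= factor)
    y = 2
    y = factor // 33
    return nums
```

Transformed code:
def run(nums):
    scale = scale - (scale + 39)
    if r > r:
        scale = scale[r] - (scale == factor)
        r = scale
    else:
        factor = 30
    y = []
    for nums in scale:
        if 39 != 5:
            y.append(scale + 24)
    r = factor
    factor = 9 == 34
    scale = y[38] * (factor <= factor)
    y = 2
    y = factor // 33
    return nums

y = []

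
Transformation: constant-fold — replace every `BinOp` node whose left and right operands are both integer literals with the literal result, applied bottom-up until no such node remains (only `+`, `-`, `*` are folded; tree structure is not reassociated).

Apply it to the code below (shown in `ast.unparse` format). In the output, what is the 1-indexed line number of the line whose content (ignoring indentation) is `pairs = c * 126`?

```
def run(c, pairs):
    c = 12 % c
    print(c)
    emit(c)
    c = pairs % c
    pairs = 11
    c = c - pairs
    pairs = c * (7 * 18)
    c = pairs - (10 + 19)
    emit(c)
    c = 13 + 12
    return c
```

Transformed code:
def run(c, pairs):
    c = 12 % c
    print(c)
    emit(c)
    c = pairs % c
    pairs = 11
    c = c - pairs
    pairs = c * 126
    c = pairs - 29
    emit(c)
    c = 25
    return c

8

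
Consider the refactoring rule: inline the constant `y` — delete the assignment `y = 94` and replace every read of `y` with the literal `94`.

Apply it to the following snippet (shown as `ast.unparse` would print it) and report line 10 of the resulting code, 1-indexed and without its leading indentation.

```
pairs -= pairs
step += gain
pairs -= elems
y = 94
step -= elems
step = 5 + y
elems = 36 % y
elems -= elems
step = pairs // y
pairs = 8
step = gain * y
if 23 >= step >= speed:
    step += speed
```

Transformed code:
pairs -= pairs
step += gain
pairs -= elems
step -= elems
step = 5 + 94
elems = 36 % 94
elems -= elems
step = pairs // 94
pairs = 8
step = gain * 94
if 23 >= step >= speed:
    step += speed

step = gain * 94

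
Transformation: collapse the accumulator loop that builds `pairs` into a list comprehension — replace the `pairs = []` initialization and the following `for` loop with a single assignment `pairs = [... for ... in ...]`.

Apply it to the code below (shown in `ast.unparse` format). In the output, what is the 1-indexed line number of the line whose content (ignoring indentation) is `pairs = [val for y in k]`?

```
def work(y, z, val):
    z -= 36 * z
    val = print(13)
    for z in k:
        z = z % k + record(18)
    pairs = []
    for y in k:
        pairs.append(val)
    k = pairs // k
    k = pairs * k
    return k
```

6

Transformed code:
def work(y, z, val):
    z -= 36 * z
    val = print(13)
    for z in k:
        z = z % k + record(18)
    pairs = [val for y in k]
    k = pairs // k
    k = pairs * k
    return k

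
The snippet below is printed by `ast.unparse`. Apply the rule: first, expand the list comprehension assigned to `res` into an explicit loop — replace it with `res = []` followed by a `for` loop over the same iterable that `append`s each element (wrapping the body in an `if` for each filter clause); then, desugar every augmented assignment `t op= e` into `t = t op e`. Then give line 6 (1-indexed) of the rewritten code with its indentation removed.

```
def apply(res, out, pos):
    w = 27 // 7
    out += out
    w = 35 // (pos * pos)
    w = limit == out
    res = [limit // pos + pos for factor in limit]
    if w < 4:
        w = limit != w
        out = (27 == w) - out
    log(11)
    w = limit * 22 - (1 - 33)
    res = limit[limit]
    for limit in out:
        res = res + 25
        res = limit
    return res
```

res = []

Transformed code:
def apply(res, out, pos):
    w = 27 // 7
    out = out + out
    w = 35 // (pos * pos)
    w = limit == out
    res = []
    for factor in limit:
        res.append(limit // pos + pos)
    if w < 4:
        w = limit != w
        out = (27 == w) - out
    log(11)
    w = limit * 22 - (1 - 33)
    res = limit[limit]
    for limit in out:
        res = res + 25
        res = limit
    return res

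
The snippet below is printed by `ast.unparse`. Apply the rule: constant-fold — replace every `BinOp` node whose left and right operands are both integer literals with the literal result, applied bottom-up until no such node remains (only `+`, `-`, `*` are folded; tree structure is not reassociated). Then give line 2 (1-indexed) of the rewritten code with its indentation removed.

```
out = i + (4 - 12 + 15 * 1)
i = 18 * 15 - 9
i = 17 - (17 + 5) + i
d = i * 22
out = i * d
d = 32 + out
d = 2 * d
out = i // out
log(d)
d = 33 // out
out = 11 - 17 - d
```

i = 261

Transformed code:
out = i + 7
i = 261
i = -5 + i
d = i * 22
out = i * d
d = 32 + out
d = 2 * d
out = i // out
log(d)
d = 33 // out
out = -6 - d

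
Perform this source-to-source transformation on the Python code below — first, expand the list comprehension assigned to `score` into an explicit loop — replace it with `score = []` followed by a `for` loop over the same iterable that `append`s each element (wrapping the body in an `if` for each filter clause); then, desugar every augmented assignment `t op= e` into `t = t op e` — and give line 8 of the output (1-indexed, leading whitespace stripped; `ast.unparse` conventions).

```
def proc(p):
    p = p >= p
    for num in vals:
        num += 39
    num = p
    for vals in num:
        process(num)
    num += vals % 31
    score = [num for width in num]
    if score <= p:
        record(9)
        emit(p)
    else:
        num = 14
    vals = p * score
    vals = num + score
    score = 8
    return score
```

Transformed code:
def proc(p):
    p = p >= p
    for num in vals:
        num = num + 39
    num = p
    for vals in num:
        process(num)
    num = num + vals % 31
    score = []
    for width in num:
        score.append(num)
    if score <= p:
        record(9)
        emit(p)
    else:
        num = 14
    vals = p * score
    vals = num + score
    score = 8
    return score

num = num + vals % 31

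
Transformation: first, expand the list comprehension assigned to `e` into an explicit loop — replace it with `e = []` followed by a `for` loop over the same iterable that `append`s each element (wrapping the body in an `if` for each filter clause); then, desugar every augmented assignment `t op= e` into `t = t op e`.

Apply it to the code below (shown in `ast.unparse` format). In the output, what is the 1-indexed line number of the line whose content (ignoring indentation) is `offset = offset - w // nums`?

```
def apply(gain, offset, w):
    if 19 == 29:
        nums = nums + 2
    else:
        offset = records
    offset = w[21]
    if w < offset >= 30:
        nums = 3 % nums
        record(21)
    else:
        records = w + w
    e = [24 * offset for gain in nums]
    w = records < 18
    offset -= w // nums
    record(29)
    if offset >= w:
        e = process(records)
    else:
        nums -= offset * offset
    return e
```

Transformed code:
def apply(gain, offset, w):
    if 19 == 29:
        nums = nums + 2
    else:
        offset = records
    offset = w[21]
    if w < offset >= 30:
        nums = 3 % nums
        record(21)
    else:
        records = w + w
    e = []
    for gain in nums:
        e.append(24 * offset)
    w = records < 18
    offset = offset - w // nums
    record(29)
    if offset >= w:
        e = process(records)
    else:
        nums = nums - offset * offset
    return e

16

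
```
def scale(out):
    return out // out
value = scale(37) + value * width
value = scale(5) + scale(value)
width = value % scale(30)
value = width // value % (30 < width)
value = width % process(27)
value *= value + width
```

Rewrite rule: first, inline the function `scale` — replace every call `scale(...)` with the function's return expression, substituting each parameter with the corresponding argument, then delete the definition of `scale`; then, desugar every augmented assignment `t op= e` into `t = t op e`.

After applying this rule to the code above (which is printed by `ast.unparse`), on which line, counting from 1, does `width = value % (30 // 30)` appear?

Transformed code:
value = 37 // 37 + value * width
value = 5 // 5 + value // value
width = value % (30 // 30)
value = width // value % (30 < width)
value = width % process(27)
value = value * (value + width)

3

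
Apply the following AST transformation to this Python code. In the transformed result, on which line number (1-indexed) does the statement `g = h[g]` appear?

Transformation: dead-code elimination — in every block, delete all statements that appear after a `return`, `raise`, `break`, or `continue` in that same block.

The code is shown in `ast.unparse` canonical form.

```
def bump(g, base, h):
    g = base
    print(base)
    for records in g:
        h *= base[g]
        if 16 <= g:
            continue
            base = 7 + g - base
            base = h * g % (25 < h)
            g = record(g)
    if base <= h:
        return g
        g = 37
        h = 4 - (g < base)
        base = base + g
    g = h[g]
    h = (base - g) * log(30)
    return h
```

10

Transformed code:
def bump(g, base, h):
    g = base
    print(base)
    for records in g:
        h *= base[g]
        if 16 <= g:
            continue
    if base <= h:
        return g
    g = h[g]
    h = (base - g) * log(30)
    return h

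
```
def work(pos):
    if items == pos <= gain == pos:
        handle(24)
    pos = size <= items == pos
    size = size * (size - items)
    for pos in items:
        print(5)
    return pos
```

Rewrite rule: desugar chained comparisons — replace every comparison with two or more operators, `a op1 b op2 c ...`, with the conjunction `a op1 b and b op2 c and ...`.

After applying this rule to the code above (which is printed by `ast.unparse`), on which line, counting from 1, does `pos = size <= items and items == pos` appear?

Transformed code:
def work(pos):
    if items == pos and pos <= gain and (gain == pos):
        handle(24)
    pos = size <= items and items == pos
    size = size * (size - items)
    for pos in items:
        print(5)
    return pos

4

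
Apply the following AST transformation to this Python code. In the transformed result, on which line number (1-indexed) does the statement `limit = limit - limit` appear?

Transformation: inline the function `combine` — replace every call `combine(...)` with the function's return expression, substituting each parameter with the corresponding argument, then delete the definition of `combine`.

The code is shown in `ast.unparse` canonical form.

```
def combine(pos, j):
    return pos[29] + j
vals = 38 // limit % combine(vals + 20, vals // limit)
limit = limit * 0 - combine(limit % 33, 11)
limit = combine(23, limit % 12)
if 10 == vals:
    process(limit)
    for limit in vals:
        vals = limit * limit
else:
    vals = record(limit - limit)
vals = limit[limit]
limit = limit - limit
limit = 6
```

11

Transformed code:
vals = 38 // limit % ((vals + 20)[29] + vals // limit)
limit = limit * 0 - ((limit % 33)[29] + 11)
limit = 23[29] + limit % 12
if 10 == vals:
    process(limit)
    for limit in vals:
        vals = limit * limit
else:
    vals = record(limit - limit)
vals = limit[limit]
limit = limit - limit
limit = 6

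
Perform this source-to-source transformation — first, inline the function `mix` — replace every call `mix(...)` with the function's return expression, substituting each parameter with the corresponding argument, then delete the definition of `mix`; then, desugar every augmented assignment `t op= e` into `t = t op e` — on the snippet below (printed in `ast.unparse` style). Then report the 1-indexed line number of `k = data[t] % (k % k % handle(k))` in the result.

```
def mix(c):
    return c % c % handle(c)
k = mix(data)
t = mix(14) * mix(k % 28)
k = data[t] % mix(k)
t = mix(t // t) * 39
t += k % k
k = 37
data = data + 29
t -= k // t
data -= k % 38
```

3

Transformed code:
k = data % data % handle(data)
t = 14 % 14 % handle(14) * (k % 28 % (k % 28) % handle(k % 28))
k = data[t] % (k % k % handle(k))
t = t // t % (t // t) % handle(t // t) * 39
t = t + k % k
k = 37
data = data + 29
t = t - k // t
data = data - k % 38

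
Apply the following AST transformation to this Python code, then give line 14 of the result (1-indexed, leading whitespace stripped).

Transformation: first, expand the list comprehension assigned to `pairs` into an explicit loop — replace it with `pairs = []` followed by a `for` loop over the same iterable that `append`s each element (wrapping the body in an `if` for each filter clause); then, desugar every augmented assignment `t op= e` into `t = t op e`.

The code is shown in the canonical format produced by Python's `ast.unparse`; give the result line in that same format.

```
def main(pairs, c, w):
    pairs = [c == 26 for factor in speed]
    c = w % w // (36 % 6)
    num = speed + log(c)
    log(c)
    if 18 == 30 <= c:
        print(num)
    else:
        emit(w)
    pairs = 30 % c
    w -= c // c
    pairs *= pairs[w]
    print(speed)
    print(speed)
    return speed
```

pairs = pairs * pairs[w]

Transformed code:
def main(pairs, c, w):
    pairs = []
    for factor in speed:
        pairs.append(c == 26)
    c = w % w // (36 % 6)
    num = speed + log(c)
    log(c)
    if 18 == 30 <= c:
        print(num)
    else:
        emit(w)
    pairs = 30 % c
    w = w - c // c
    pairs = pairs * pairs[w]
    print(speed)
    print(speed)
    return speed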